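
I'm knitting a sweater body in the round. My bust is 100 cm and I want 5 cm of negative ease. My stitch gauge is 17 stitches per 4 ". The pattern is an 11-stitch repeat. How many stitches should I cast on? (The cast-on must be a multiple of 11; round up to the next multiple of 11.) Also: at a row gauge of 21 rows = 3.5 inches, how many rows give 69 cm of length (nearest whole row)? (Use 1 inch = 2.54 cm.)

Finished = 100 − 5 = 95 cm.
95 cm × 1/2.54 = 37.40 inches.
17/4 = 4.25 sts per in; 37.40 × 4.25 = 158.96 sts.
Next multiple of 11 → 165.
69 cm = 27.17 inches; × 6 = 162.99 → 163 rows.

Cast on 165 stitches; work 163 rows.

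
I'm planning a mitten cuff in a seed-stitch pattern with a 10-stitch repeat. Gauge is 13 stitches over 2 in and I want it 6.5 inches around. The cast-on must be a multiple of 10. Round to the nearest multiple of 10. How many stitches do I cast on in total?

13 / 2 = 6.5 sts per inch.
6.5 × 6.5 = 42.25 sts.
Nearest multiple of 10: 40.

40 stitches.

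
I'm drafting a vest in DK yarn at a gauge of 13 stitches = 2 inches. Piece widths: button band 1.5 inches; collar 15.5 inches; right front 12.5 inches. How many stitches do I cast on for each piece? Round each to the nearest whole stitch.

button band 10; collar 101; right front 81.

Rate = 13/2 = 6.5 sts per in.
button band: 1.5 × 6.5 = 9.75 → 10.
collar: 15.5 × 6.5 = 100.75 → 101.
right front: 12.5 × 6.5 = 81.25 → 81.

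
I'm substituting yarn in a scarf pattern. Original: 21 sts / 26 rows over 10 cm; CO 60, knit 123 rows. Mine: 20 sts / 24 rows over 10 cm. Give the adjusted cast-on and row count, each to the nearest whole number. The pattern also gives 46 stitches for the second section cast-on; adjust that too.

Cast on 57 stitches; work 114 rows; second section cast-on 44 stitches.

Stitches: 60 × 20/21 = 57.14 → 57.
Rows: 123 × 24/26 = 113.54 → 114.
second section cast-on: 46 × 20/21 = 43.81 → 44.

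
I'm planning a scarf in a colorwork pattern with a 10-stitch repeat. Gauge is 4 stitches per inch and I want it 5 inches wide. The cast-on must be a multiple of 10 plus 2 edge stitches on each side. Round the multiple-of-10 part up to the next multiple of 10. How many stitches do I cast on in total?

4 / 1 = 4 sts per inch.
5 × 4 = 20.00 sts.
Less 4 edge sts → 16.00 for the repeat.
Next multiple of 10: 20.
Add back 4 edge sts → 24.

CO 24 sts.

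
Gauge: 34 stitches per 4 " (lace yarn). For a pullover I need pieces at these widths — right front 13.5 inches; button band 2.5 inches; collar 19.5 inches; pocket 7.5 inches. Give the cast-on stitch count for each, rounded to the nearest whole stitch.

Rate = 34/4 = 8.5 sts per in.
right front: 13.5 × 8.5 = 114.75 → 115.
button band: 2.5 × 8.5 = 21.25 → 21.
collar: 19.5 × 8.5 = 165.75 → 166.
pocket: 7.5 × 8.5 = 63.75 → 64.

right front 115; button band 21; collar 166; pocket 64.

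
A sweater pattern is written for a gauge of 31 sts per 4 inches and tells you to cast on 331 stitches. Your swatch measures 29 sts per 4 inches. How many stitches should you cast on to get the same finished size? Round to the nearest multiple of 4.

Scale factor = 29 / 31 = 0.935.
331 × 29 / 31 = 309.65 sts.
→ 308 sts.

Cast on 308 stitches.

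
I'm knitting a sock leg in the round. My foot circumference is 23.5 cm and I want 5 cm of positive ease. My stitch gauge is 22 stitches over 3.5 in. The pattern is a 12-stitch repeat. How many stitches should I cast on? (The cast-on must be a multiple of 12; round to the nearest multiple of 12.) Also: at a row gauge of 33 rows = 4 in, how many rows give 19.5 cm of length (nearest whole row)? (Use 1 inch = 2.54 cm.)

Finished = 23.5 + 5 = 28.5 cm.
28.5 cm × 1/2.54 = 11.22 inches.
22/3.5 = 6.286 sts per in; 11.22 × 6.286 = 70.53 sts.
Nearest multiple of 12 → 72.
19.5 cm = 7.68 inches; × 8.25 = 63.34 → 63 rows.

Cast on 72 stitches; work 63 rows.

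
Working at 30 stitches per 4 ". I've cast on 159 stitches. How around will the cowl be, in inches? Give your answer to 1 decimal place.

21.2 inches.

30 stitches / 4 inch = 7.5 stitches per inch.
159 / 7.5 = 21.20 inches.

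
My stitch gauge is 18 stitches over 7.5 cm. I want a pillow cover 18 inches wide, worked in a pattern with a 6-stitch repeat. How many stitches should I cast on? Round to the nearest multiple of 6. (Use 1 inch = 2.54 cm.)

18 in = 18 × 2.54 = 45.72 cm.
18 / 7.5 = 2.4 sts/cm.
45.72 × 2.4 = 109.73 sts.
→ 108.

Cast on 108 stitches.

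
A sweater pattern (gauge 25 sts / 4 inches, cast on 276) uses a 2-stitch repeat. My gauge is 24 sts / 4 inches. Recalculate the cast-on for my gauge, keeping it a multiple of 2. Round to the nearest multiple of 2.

264 stitches.

276 × 24 / 25 = 264.96.
Nearest multiple of 2: 264.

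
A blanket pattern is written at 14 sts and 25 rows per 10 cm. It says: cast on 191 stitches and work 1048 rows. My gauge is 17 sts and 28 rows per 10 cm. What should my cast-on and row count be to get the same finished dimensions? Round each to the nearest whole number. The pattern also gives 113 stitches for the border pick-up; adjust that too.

Cast on 232 stitches; work 1174 rows; border pick-up 137 stitches.

Stitches: 191 × 17/14 = 231.93 → 232.
Rows: 1048 × 28/25 = 1173.76 → 1174.
border pick-up: 113 × 17/14 = 137.21 → 137.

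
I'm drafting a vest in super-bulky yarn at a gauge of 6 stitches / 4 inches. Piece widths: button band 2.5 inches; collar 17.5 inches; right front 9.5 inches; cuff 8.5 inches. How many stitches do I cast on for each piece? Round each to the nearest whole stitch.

Rate = 6/4 = 1.5 sts per in.
button band: 2.5 × 1.5 = 3.75 → 4.
collar: 17.5 × 1.5 = 26.25 → 26.
right front: 9.5 × 1.5 = 14.25 → 14.
cuff: 8.5 × 1.5 = 12.75 → 13.

button band 4; collar 26; right front 14; cuff 13.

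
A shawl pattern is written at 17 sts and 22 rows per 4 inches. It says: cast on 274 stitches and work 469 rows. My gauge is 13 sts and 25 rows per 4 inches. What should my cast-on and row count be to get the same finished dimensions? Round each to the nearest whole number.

Stitches: 274 × 13/17 = 209.53 → 210.
Rows: 469 × 25/22 = 532.95 → 533.

Cast on 210 stitches; work 533 rows.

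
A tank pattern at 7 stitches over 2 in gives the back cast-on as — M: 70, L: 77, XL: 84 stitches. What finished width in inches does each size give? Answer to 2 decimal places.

7/2 = 3.5 sts per in.
M: 70 / 3.5 = 20.000 → 20.00 in.
L: 77 / 3.5 = 22.000 → 22.00 in.
XL: 84 / 3.5 = 24.000 → 24.00 in.

M 20.00 inches; L 22.00 inches; XL 24.00 inches.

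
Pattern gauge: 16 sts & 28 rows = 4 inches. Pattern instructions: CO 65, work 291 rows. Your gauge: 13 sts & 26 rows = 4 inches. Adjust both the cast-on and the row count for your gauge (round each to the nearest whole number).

Stitches: 65 × 13/16 = 52.81 → 53.
Rows: 291 × 26/28 = 270.21 → 270.

Cast on 53 stitches; work 270 rows.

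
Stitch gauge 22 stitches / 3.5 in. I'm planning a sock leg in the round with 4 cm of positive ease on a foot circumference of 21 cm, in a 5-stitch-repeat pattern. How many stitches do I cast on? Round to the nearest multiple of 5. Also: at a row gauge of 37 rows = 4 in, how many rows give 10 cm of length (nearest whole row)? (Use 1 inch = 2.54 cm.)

Cast on 60 stitches; work 36 rows.

Finished = 21 + 4 = 25 cm.
25 cm × 1/2.54 = 9.84 inches.
22/3.5 = 6.286 sts per in; 9.84 × 6.286 = 61.87 sts.
Nearest multiple of 5 → 60.
10 cm = 3.94 inches; × 9.25 = 36.42 → 36 rows.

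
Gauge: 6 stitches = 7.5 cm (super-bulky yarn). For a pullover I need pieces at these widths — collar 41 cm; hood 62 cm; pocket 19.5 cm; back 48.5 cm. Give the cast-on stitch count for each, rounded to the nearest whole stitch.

Rate = 6/7.5 = 0.8 sts per cm.
collar: 41 × 0.8 = 32.80 → 33.
hood: 62 × 0.8 = 49.60 → 50.
pocket: 19.5 × 0.8 = 15.60 → 16.
back: 48.5 × 0.8 = 38.80 → 39.

collar 33; hood 50; pocket 16; back 39.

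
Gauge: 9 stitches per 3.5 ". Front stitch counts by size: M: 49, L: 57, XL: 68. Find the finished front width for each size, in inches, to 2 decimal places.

M 19.06 inches; L 22.17 inches; XL 26.44 inches.

9/3.5 = 2.571 sts per in.
M: 49 / 2.571 = 19.056 → 19.06 in.
L: 57 / 2.571 = 22.167 → 22.17 in.
XL: 68 / 2.571 = 26.444 → 26.44 in.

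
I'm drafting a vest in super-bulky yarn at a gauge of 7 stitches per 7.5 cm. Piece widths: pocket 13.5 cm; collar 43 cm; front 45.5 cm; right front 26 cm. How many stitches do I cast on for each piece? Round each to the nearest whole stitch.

Rate = 7/7.5 = 0.933 sts per cm.
pocket: 13.5 × 0.933 = 12.60 → 13.
collar: 43 × 0.933 = 40.13 → 40.
front: 45.5 × 0.933 = 42.47 → 42.
right front: 26 × 0.933 = 24.27 → 24.

pocket 13; collar 40; front 42; right front 24.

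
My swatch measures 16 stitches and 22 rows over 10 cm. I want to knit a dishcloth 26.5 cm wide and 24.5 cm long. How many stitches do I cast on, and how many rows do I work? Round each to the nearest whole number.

Stitch gauge = 16/10 = 1.6 sts/cm; 26.5 × 1.6 = 42.40 → 42 sts.
Row gauge = 22/10 = 2.2 rows/cm; 24.5 × 2.2 = 53.90 → 54 rows.

Cast on 42 stitches and work 54 rows.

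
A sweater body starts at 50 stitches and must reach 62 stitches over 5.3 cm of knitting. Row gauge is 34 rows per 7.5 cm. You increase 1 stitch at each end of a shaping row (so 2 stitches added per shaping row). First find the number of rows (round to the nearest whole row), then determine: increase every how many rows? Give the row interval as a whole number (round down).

Rows = 5.3 × 4.533 = 24.0 → 24 rows.
Stitches to add: 12 → 6 shaping rows (at 2 st each).
24 / 6 = 4.00 → every 4 rows.

Increase every 4th row.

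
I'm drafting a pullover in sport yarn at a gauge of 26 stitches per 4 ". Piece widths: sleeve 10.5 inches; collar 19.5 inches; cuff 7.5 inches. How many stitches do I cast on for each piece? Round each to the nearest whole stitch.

sleeve 68; collar 127; cuff 49.

Rate = 26/4 = 6.5 sts per in.
sleeve: 10.5 × 6.5 = 68.25 → 68.
collar: 19.5 × 6.5 = 126.75 → 127.
cuff: 7.5 × 6.5 = 48.75 → 49.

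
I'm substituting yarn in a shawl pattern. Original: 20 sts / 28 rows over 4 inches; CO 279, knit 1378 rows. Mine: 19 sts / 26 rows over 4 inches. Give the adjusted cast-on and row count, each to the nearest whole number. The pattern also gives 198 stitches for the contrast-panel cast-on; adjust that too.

Cast on 265 stitches; work 1280 rows; contrast-panel cast-on 188 stitches.

Stitches: 279 × 19/20 = 265.05 → 265.
Rows: 1378 × 26/28 = 1279.57 → 1280.
contrast-panel cast-on: 198 × 19/20 = 188.10 → 188.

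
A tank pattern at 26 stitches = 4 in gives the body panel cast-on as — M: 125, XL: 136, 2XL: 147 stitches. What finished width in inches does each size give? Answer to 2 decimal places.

26/4 = 6.5 sts per in.
M: 125 / 6.5 = 19.231 → 19.23 in.
XL: 136 / 6.5 = 20.923 → 20.92 in.
2XL: 147 / 6.5 = 22.615 → 22.62 in.

M 19.23 inches; XL 20.92 inches; 2XL 22.62 inches.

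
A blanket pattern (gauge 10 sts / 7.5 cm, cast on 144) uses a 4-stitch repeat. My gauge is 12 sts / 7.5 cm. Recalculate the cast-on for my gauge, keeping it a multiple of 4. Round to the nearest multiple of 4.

144 × 12 / 10 = 172.80.
Nearest multiple of 4: 172.

172 stitches.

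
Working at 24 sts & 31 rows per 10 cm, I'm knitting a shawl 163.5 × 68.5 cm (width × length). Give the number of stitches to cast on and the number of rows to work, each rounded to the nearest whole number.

Stitch gauge = 24/10 = 2.4 sts/cm; 163.5 × 2.4 = 392.40 → 392 sts.
Row gauge = 31/10 = 3.1 rows/cm; 68.5 × 3.1 = 212.35 → 212 rows.

Cast on 392 stitches and work 212 rows.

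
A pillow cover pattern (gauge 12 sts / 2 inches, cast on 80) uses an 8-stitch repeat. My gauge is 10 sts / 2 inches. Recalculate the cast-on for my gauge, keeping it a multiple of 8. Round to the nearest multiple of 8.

80 × 10 / 12 = 66.67.
Nearest multiple of 8: 64.

CO 64 sts.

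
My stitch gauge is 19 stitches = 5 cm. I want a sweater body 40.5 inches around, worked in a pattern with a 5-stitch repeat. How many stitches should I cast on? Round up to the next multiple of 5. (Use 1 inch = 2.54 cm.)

40.5 in = 40.5 × 2.54 = 102.87 cm.
19 / 5 = 3.8 sts/cm.
102.87 × 3.8 = 390.91 sts.
→ 395.

395 stitches.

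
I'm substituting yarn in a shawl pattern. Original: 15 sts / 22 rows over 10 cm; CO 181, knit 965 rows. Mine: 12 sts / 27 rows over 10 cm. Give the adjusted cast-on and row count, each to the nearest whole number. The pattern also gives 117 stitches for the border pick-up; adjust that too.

Stitches: 181 × 12/15 = 144.80 → 145.
Rows: 965 × 27/22 = 1184.32 → 1184.
border pick-up: 117 × 12/15 = 93.60 → 94.

Cast on 145 stitches; work 1184 rows; border pick-up 94 stitches.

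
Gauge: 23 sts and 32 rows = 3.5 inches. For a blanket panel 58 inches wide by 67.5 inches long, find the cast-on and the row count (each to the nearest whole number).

Cast on 381 stitches and work 617 rows.

Stitch gauge = 23/3.5 = 6.571 sts/in; 58 × 6.571 = 381.14 → 381 sts.
Row gauge = 32/3.5 = 9.143 rows/in; 67.5 × 9.143 = 617.14 → 617 rows.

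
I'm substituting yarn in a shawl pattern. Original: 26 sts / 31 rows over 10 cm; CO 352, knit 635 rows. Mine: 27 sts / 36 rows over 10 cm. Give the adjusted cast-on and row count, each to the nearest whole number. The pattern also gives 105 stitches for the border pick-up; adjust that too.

Cast on 366 stitches; work 737 rows; border pick-up 109 stitches.

Stitches: 352 × 27/26 = 365.54 → 366.
Rows: 635 × 36/31 = 737.42 → 737.
border pick-up: 105 × 27/26 = 109.04 → 109.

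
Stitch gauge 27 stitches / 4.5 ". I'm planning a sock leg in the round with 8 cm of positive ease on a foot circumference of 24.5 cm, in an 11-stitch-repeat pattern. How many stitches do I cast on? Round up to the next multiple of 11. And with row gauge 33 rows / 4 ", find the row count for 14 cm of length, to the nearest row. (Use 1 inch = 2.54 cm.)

Cast on 77 stitches; work 45 rows.

Finished = 24.5 + 8 = 32.5 cm.
32.5 cm × 1/2.54 = 12.80 inches.
27/4.5 = 6 sts per in; 12.80 × 6 = 76.77 sts.
Next multiple of 11 → 77.
14 cm = 5.51 inches; × 8.25 = 45.47 → 45 rows.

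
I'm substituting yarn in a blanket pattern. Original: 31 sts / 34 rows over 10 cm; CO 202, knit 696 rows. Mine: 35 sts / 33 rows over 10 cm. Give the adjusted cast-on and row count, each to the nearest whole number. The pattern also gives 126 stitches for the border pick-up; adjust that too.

Cast on 228 stitches; work 676 rows; border pick-up 142 stitches.

Stitches: 202 × 35/31 = 228.06 → 228.
Rows: 696 × 33/34 = 675.53 → 676.
border pick-up: 126 × 35/31 = 142.26 → 142.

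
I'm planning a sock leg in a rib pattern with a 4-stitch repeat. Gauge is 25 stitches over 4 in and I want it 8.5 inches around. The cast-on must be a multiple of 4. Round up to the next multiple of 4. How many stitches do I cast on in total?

25 / 4 = 6.25 sts per inch.
8.5 × 6.25 = 53.12 sts.
Next multiple of 4: 56.

Cast on 56 stitches.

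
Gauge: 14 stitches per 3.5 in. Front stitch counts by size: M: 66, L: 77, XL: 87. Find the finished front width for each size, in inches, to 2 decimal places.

M 16.50 inches; L 19.25 inches; XL 21.75 inches.

14/3.5 = 4 sts per in.
M: 66 / 4 = 16.500 → 16.50 in.
L: 77 / 4 = 19.250 → 19.25 in.
XL: 87 / 4 = 21.750 → 21.75 in.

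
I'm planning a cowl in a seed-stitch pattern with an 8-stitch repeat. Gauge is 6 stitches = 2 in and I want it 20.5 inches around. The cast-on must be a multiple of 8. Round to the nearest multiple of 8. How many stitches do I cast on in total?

64 stitches.

6 / 2 = 3 sts per inch.
20.5 × 3 = 61.50 sts.
Nearest multiple of 8: 64.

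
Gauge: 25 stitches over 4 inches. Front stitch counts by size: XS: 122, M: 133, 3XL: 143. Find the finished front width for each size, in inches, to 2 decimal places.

XS 19.52 inches; M 21.28 inches; 3XL 22.88 inches.

25/4 = 6.25 sts per in.
XS: 122 / 6.25 = 19.520 → 19.52 in.
M: 133 / 6.25 = 21.280 → 21.28 in.
3XL: 143 / 6.25 = 22.880 → 22.88 in.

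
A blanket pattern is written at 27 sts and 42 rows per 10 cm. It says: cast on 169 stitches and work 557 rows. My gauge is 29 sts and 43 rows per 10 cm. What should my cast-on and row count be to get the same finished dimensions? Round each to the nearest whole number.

Cast on 182 stitches; work 570 rows.

Stitches: 169 × 29/27 = 181.52 → 182.
Rows: 557 × 43/42 = 570.26 → 570.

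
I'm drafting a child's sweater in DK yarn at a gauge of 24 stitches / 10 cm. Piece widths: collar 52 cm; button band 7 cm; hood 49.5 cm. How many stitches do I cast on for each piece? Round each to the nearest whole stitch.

collar 125; button band 17; hood 119.

Rate = 24/10 = 2.4 sts per cm.
collar: 52 × 2.4 = 124.80 → 125.
button band: 7 × 2.4 = 16.80 → 17.
hood: 49.5 × 2.4 = 118.80 → 119.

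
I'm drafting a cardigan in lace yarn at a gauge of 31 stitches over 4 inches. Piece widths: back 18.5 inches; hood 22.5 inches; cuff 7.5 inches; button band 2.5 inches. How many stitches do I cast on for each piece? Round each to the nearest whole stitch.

back 143; hood 174; cuff 58; button band 19.

Rate = 31/4 = 7.75 sts per in.
back: 18.5 × 7.75 = 143.38 → 143.
hood: 22.5 × 7.75 = 174.38 → 174.
cuff: 7.5 × 7.75 = 58.12 → 58.
button band: 2.5 × 7.75 = 19.38 → 19.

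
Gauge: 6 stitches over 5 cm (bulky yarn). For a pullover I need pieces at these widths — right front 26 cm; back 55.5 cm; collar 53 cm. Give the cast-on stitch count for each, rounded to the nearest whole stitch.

right front 31; back 67; collar 64.

Rate = 6/5 = 1.2 sts per cm.
right front: 26 × 1.2 = 31.20 → 31.
back: 55.5 × 1.2 = 66.60 → 67.
collar: 53 × 1.2 = 63.60 → 64.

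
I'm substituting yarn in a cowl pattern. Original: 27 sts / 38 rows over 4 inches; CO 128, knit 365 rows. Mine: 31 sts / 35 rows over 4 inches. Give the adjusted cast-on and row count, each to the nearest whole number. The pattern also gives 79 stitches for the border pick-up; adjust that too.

Cast on 147 stitches; work 336 rows; border pick-up 91 stitches.

Stitches: 128 × 31/27 = 146.96 → 147.
Rows: 365 × 35/38 = 336.18 → 336.
border pick-up: 79 × 31/27 = 90.70 → 91.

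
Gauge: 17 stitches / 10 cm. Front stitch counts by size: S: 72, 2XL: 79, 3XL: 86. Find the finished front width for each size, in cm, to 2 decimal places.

S 42.35 cm; 2XL 46.47 cm; 3XL 50.59 cm.

17/10 = 1.7 sts per cm.
S: 72 / 1.7 = 42.353 → 42.35 cm.
2XL: 79 / 1.7 = 46.471 → 46.47 cm.
3XL: 86 / 1.7 = 50.588 → 50.59 cm.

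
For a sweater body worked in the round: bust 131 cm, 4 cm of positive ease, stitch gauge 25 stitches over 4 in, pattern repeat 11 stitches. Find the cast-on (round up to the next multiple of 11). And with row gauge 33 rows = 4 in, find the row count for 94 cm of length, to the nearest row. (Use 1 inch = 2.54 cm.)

Finished = 131 + 4 = 135 cm.
135 cm × 1/2.54 = 53.15 inches.
25/4 = 6.25 sts per in; 53.15 × 6.25 = 332.19 sts.
Next multiple of 11 → 341.
94 cm = 37.01 inches; × 8.25 = 305.31 → 305 rows.

Cast on 341 stitches; work 305 rows.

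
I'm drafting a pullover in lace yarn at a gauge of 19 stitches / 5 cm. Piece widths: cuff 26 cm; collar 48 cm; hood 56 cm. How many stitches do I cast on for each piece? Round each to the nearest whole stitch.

cuff 99; collar 182; hood 213.

Rate = 19/5 = 3.8 sts per cm.
cuff: 26 × 3.8 = 98.80 → 99.
collar: 48 × 3.8 = 182.40 → 182.
hood: 56 × 3.8 = 212.80 → 213.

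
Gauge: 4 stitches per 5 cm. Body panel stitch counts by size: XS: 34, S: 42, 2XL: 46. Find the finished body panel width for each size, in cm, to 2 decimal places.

4/5 = 0.8 sts per cm.
XS: 34 / 0.8 = 42.500 → 42.50 cm.
S: 42 / 0.8 = 52.500 → 52.50 cm.
2XL: 46 / 0.8 = 57.500 → 57.50 cm.

XS 42.50 cm; S 52.50 cm; 2XL 57.50 cm.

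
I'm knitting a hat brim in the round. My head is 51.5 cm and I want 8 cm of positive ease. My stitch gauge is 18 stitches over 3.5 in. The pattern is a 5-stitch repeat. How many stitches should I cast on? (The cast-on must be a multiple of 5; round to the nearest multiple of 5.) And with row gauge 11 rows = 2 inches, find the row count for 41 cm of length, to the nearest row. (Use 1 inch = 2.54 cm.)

Cast on 120 stitches; work 89 rows.

Finished = 51.5 + 8 = 59.5 cm.
59.5 cm × 1/2.54 = 23.43 inches.
18/3.5 = 5.143 sts per in; 23.43 × 5.143 = 120.47 sts.
Nearest multiple of 5 → 120.
41 cm = 16.14 inches; × 5.5 = 88.78 → 89 rows.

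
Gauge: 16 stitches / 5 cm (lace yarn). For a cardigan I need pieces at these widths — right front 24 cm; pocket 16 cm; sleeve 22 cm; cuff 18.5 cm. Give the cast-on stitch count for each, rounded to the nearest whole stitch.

Rate = 16/5 = 3.2 sts per cm.
right front: 24 × 3.2 = 76.80 → 77.
pocket: 16 × 3.2 = 51.20 → 51.
sleeve: 22 × 3.2 = 70.40 → 70.
cuff: 18.5 × 3.2 = 59.20 → 59.

right front 77; pocket 51; sleeve 70; cuff 59.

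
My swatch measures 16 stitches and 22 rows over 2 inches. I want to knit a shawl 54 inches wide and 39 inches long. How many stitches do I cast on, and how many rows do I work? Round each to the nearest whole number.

Stitch gauge = 16/2 = 8 sts/in; 54 × 8 = 432.00 → 432 sts.
Row gauge = 22/2 = 11 rows/in; 39 × 11 = 429.00 → 429 rows.

Cast on 432 stitches and work 429 rows.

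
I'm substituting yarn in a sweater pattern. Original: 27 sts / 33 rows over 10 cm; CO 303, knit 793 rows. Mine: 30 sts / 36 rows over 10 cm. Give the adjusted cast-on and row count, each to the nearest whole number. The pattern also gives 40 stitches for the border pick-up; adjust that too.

Stitches: 303 × 30/27 = 336.67 → 337.
Rows: 793 × 36/33 = 865.09 → 865.
border pick-up: 40 × 30/27 = 44.44 → 44.

Cast on 337 stitches; work 865 rows; border pick-up 44 stitches.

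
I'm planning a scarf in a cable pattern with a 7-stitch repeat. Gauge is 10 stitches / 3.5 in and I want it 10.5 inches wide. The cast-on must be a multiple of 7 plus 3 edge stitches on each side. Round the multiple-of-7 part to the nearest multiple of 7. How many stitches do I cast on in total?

Cast on 27 stitches.

10 / 3.5 = 2.857 sts per inch.
10.5 × 2.857 = 30.00 sts.
Less 6 edge sts → 24.00 for the repeat.
Nearest multiple of 7: 21.
Add back 6 edge sts → 27.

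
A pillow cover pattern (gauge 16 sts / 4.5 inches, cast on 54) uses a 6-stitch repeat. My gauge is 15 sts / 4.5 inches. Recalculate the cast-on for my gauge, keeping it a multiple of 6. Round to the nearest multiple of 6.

54 × 15 / 16 = 50.62.
Nearest multiple of 6: 48.

Cast on 48 stitches.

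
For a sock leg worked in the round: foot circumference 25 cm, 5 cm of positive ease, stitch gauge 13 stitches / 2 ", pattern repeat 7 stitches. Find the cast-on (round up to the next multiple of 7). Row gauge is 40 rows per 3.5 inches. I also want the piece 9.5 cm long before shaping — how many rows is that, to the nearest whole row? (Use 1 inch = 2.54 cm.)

Finished = 25 + 5 = 30 cm.
30 cm × 1/2.54 = 11.81 inches.
13/2 = 6.5 sts per in; 11.81 × 6.5 = 76.77 sts.
Next multiple of 7 → 77.
9.5 cm = 3.74 inches; × 11.429 = 42.74 → 43 rows.

Cast on 77 stitches; work 43 rows.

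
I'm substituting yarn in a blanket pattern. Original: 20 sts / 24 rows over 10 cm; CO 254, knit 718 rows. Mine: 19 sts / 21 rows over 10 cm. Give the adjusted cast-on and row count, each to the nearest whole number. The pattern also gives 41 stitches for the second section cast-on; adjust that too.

Stitches: 254 × 19/20 = 241.30 → 241.
Rows: 718 × 21/24 = 628.25 → 628.
second section cast-on: 41 × 19/20 = 38.95 → 39.

Cast on 241 stitches; work 628 rows; second section cast-on 39 stitches.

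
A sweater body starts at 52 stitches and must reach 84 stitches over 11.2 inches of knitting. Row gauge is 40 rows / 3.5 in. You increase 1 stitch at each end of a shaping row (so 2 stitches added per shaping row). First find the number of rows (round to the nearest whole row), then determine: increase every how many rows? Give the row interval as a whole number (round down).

Increase every 8th row.

Rows = 11.2 × 11.429 = 128.0 → 128 rows.
Stitches to add: 32 → 16 shaping rows (at 2 st each).
128 / 16 = 8.00 → every 8 rows.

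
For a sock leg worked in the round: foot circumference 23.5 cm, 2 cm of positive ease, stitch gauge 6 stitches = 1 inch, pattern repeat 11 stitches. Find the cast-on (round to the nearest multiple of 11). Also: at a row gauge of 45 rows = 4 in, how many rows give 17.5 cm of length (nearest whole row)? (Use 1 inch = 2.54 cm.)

Finished = 23.5 + 2 = 25.5 cm.
25.5 cm × 1/2.54 = 10.04 inches.
6/1 = 6 sts per in; 10.04 × 6 = 60.24 sts.
Nearest multiple of 11 → 55.
17.5 cm = 6.89 inches; × 11.25 = 77.51 → 78 rows.

Cast on 55 stitches; work 78 rows.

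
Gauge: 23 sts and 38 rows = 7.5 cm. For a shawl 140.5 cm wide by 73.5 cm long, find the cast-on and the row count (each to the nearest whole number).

Cast on 431 stitches and work 372 rows.

Stitch gauge = 23/7.5 = 3.067 sts/cm; 140.5 × 3.067 = 430.87 → 431 sts.
Row gauge = 38/7.5 = 5.067 rows/cm; 73.5 × 5.067 = 372.40 → 372 rows.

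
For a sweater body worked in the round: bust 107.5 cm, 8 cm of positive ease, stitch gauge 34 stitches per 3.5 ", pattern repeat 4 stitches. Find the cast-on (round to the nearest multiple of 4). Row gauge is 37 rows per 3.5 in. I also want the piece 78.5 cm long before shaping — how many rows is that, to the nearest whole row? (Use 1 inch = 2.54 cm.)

Cast on 440 stitches; work 327 rows.

Finished = 107.5 + 8 = 115.5 cm.
115.5 cm × 1/2.54 = 45.47 inches.
34/3.5 = 9.714 sts per in; 45.47 × 9.714 = 441.73 sts.
Nearest multiple of 4 → 440.
78.5 cm = 30.91 inches; × 10.571 = 326.72 → 327 rows.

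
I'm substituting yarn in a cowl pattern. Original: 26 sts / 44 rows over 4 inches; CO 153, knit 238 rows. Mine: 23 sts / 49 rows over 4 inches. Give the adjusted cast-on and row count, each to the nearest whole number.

Stitches: 153 × 23/26 = 135.35 → 135.
Rows: 238 × 49/44 = 265.05 → 265.

Cast on 135 stitches; work 265 rows.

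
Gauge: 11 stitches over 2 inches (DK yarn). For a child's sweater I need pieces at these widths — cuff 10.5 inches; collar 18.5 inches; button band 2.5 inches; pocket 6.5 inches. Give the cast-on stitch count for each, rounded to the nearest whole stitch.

cuff 58; collar 102; button band 14; pocket 36.

Rate = 11/2 = 5.5 sts per in.
cuff: 10.5 × 5.5 = 57.75 → 58.
collar: 18.5 × 5.5 = 101.75 → 102.
button band: 2.5 × 5.5 = 13.75 → 14.
pocket: 6.5 × 5.5 = 35.75 → 36.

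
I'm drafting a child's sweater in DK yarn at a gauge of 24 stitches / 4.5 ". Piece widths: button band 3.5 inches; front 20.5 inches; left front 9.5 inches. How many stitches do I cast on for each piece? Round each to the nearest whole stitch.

button band 19; front 109; left front 51.

Rate = 24/4.5 = 5.333 sts per in.
button band: 3.5 × 5.333 = 18.67 → 19.
front: 20.5 × 5.333 = 109.33 → 109.
left front: 9.5 × 5.333 = 50.67 → 51.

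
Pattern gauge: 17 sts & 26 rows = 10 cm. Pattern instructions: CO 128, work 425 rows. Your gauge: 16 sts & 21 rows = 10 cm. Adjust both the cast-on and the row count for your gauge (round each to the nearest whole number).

Cast on 120 stitches; work 343 rows.

Stitches: 128 × 16/17 = 120.47 → 120.
Rows: 425 × 21/26 = 343.27 → 343.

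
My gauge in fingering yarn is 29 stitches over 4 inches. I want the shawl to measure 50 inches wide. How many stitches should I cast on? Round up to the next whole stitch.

29 stitches / 4 in = 7.25 stitches per inch.
50 × 7.25 = 362.50 stitches.
Round up → 363.

CO 363 sts.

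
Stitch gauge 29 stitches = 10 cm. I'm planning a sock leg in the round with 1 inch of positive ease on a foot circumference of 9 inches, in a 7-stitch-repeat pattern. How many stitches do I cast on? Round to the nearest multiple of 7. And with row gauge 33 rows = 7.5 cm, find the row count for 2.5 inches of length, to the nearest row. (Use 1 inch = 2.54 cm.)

Cast on 77 stitches; work 28 rows.

Finished = 9 + 1 = 10 inches.
10 inches × 2.54 = 25.40 cm.
29/10 = 2.9 sts per cm; 25.40 × 2.9 = 73.66 sts.
Nearest multiple of 7 → 77.
2.5 inches = 6.35 cm; × 4.4 = 27.94 → 28 rows.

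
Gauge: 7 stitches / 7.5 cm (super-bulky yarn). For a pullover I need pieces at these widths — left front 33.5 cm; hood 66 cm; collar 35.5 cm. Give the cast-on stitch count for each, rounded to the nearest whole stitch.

left front 31; hood 62; collar 33.

Rate = 7/7.5 = 0.933 sts per cm.
left front: 33.5 × 0.933 = 31.27 → 31.
hood: 66 × 0.933 = 61.60 → 62.
collar: 35.5 × 0.933 = 33.13 → 33.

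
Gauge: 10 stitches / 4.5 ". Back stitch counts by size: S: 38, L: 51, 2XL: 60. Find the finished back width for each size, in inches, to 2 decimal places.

10/4.5 = 2.222 sts per in.
S: 38 / 2.222 = 17.100 → 17.10 in.
L: 51 / 2.222 = 22.950 → 22.95 in.
2XL: 60 / 2.222 = 27.000 → 27.00 in.

S 17.10 inches; L 22.95 inches; 2XL 27.00 inches.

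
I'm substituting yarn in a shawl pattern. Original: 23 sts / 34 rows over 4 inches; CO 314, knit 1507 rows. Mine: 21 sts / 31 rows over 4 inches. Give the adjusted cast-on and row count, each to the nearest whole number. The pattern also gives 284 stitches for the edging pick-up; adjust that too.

Cast on 287 stitches; work 1374 rows; edging pick-up 259 stitches.

Stitches: 314 × 21/23 = 286.70 → 287.
Rows: 1507 × 31/34 = 1374.03 → 1374.
edging pick-up: 284 × 21/23 = 259.30 → 259.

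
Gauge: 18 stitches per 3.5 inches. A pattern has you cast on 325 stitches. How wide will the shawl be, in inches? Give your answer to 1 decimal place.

63.2 inches.

18 stitches / 3.5 inch = 5.143 stitches per inch.
325 / 5.143 = 63.19 inches.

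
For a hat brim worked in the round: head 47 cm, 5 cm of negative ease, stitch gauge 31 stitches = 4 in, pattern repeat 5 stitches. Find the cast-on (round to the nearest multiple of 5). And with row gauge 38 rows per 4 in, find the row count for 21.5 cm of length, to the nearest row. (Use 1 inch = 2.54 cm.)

Finished = 47 − 5 = 42 cm.
42 cm × 1/2.54 = 16.54 inches.
31/4 = 7.75 sts per in; 16.54 × 7.75 = 128.15 sts.
Nearest multiple of 5 → 130.
21.5 cm = 8.46 inches; × 9.5 = 80.41 → 80 rows.

Cast on 130 stitches; work 80 rows.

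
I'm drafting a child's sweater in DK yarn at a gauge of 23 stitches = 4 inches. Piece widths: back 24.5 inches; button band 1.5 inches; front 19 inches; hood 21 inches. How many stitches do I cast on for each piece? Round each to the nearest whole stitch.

back 141; button band 9; front 109; hood 121.

Rate = 23/4 = 5.75 sts per in.
back: 24.5 × 5.75 = 140.88 → 141.
button band: 1.5 × 5.75 = 8.62 → 9.
front: 19 × 5.75 = 109.25 → 109.
hood: 21 × 5.75 = 120.75 → 121.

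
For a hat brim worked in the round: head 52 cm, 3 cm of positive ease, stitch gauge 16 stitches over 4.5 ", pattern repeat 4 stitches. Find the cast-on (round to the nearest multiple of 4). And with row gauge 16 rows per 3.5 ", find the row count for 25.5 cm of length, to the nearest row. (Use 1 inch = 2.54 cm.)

Finished = 52 + 3 = 55 cm.
55 cm × 1/2.54 = 21.65 inches.
16/4.5 = 3.556 sts per in; 21.65 × 3.556 = 76.99 sts.
Nearest multiple of 4 → 76.
25.5 cm = 10.04 inches; × 4.571 = 45.89 → 46 rows.

Cast on 76 stitches; work 46 rows.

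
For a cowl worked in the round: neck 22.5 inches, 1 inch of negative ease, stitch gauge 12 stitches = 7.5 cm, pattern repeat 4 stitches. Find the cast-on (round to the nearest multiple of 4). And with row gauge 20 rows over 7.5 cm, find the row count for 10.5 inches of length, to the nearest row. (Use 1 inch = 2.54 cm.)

Cast on 88 stitches; work 71 rows.

Finished = 22.5 − 1 = 21.5 inches.
21.5 inches × 2.54 = 54.61 cm.
12/7.5 = 1.6 sts per cm; 54.61 × 1.6 = 87.38 sts.
Nearest multiple of 4 → 88.
10.5 inches = 26.67 cm; × 2.667 = 71.12 → 71 rows.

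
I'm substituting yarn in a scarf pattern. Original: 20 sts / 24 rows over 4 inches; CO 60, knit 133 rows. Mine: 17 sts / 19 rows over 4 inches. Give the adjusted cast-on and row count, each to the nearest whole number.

Stitches: 60 × 17/20 = 51.00 → 51.
Rows: 133 × 19/24 = 105.29 → 105.

Cast on 51 stitches; work 105 rows.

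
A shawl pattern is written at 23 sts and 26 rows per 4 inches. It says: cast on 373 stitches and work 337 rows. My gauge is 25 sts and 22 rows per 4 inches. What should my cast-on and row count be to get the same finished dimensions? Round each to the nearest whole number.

Stitches: 373 × 25/23 = 405.43 → 405.
Rows: 337 × 22/26 = 285.15 → 285.

Cast on 405 stitches; work 285 rows.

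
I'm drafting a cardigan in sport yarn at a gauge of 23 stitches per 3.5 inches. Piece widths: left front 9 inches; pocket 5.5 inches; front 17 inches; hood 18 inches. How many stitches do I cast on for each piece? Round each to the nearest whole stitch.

left front 59; pocket 36; front 112; hood 118.

Rate = 23/3.5 = 6.571 sts per in.
left front: 9 × 6.571 = 59.14 → 59.
pocket: 5.5 × 6.571 = 36.14 → 36.
front: 17 × 6.571 = 111.71 → 112.
hood: 18 × 6.571 = 118.29 → 118.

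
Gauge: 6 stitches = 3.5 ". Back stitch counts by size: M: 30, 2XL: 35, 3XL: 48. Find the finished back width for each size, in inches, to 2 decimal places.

6/3.5 = 1.714 sts per in.
M: 30 / 1.714 = 17.500 → 17.50 in.
2XL: 35 / 1.714 = 20.417 → 20.42 in.
3XL: 48 / 1.714 = 28.000 → 28.00 in.

M 17.50 inches; 2XL 20.42 inches; 3XL 28.00 inches.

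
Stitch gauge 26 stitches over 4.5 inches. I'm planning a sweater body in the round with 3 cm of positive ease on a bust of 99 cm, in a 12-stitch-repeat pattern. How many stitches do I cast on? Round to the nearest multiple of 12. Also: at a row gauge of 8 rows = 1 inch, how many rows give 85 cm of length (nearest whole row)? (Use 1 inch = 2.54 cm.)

Cast on 228 stitches; work 268 rows.

Finished = 99 + 3 = 102 cm.
102 cm × 1/2.54 = 40.16 inches.
26/4.5 = 5.778 sts per in; 40.16 × 5.778 = 232.02 sts.
Nearest multiple of 12 → 228.
85 cm = 33.46 inches; × 8 = 267.72 → 268 rows.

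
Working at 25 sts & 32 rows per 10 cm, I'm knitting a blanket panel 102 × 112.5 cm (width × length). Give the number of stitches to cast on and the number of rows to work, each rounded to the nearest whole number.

Stitch gauge = 25/10 = 2.5 sts/cm; 102 × 2.5 = 255.00 → 255 sts.
Row gauge = 32/10 = 3.2 rows/cm; 112.5 × 3.2 = 360.00 → 360 rows.

Cast on 255 stitches and work 360 rows.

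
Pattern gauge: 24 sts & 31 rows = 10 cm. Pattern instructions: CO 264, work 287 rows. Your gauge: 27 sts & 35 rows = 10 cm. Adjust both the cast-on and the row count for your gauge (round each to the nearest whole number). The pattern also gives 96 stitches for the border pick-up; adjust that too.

Cast on 297 stitches; work 324 rows; border pick-up 108 stitches.

Stitches: 264 × 27/24 = 297.00 → 297.
Rows: 287 × 35/31 = 324.03 → 324.
border pick-up: 96 × 27/24 = 108.00 → 108.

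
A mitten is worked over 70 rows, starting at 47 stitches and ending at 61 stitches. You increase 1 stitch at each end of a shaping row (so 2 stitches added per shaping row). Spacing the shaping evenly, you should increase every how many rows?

Stitches to add: |61 − 47| = 14.
Shaping rows needed: 14 / 2 = 7.
70 rows / 7 = every 10 rows.

Increase every 10th row.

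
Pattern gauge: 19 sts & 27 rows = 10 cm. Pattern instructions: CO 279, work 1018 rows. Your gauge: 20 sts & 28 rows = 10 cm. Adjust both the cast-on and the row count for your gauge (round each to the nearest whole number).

Stitches: 279 × 20/19 = 293.68 → 294.
Rows: 1018 × 28/27 = 1055.70 → 1056.

Cast on 294 stitches; work 1056 rows.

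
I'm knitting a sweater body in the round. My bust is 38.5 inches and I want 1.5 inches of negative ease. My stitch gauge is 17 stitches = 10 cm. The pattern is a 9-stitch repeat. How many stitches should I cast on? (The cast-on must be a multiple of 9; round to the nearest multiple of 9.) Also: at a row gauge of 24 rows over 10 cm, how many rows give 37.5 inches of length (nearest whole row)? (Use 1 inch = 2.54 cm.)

Finished = 38.5 − 1.5 = 37 inches.
37 inches × 2.54 = 93.98 cm.
17/10 = 1.7 sts per cm; 93.98 × 1.7 = 159.77 sts.
Nearest multiple of 9 → 162.
37.5 inches = 95.25 cm; × 2.4 = 228.60 → 229 rows.

Cast on 162 stitches; work 229 rows.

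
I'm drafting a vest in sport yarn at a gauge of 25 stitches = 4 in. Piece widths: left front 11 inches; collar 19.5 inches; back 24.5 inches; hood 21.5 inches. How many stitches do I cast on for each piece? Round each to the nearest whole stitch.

left front 69; collar 122; back 153; hood 134.

Rate = 25/4 = 6.25 sts per in.
left front: 11 × 6.25 = 68.75 → 69.
collar: 19.5 × 6.25 = 121.88 → 122.
back: 24.5 × 6.25 = 153.12 → 153.
hood: 21.5 × 6.25 = 134.38 → 134.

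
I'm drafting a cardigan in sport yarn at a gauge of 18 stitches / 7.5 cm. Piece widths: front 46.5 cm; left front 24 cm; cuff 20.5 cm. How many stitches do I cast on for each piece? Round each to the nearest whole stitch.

Rate = 18/7.5 = 2.4 sts per cm.
front: 46.5 × 2.4 = 111.60 → 112.
left front: 24 × 2.4 = 57.60 → 58.
cuff: 20.5 × 2.4 = 49.20 → 49.

front 112; left front 58; cuff 49.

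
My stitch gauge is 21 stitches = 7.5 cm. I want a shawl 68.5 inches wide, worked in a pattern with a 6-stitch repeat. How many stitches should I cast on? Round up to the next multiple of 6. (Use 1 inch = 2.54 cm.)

CO 492 sts.

68.5 in = 68.5 × 2.54 = 173.99 cm.
21 / 7.5 = 2.8 sts/cm.
173.99 × 2.8 = 487.17 sts.
→ 492.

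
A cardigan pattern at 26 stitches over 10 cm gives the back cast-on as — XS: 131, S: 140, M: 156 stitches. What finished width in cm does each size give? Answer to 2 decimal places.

26/10 = 2.6 sts per cm.
XS: 131 / 2.6 = 50.385 → 50.38 cm.
S: 140 / 2.6 = 53.846 → 53.85 cm.
M: 156 / 2.6 = 60.000 → 60.00 cm.

XS 50.38 cm; S 53.85 cm; M 60.00 cm.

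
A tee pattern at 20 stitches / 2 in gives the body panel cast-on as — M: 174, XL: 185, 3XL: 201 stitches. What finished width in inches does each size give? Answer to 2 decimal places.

20/2 = 10 sts per in.
M: 174 / 10 = 17.400 → 17.40 in.
XL: 185 / 10 = 18.500 → 18.50 in.
3XL: 201 / 10 = 20.100 → 20.10 in.

M 17.40 inches; XL 18.50 inches; 3XL 20.10 inches.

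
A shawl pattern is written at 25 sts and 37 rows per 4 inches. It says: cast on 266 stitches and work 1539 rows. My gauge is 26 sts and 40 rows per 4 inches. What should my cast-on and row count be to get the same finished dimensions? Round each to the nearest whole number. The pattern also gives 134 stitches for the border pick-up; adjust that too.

Cast on 277 stitches; work 1664 rows; border pick-up 139 stitches.

Stitches: 266 × 26/25 = 276.64 → 277.
Rows: 1539 × 40/37 = 1663.78 → 1664.
border pick-up: 134 × 26/25 = 139.36 → 139.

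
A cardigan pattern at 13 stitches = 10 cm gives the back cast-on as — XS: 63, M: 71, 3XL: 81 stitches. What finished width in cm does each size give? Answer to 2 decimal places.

XS 48.46 cm; M 54.62 cm; 3XL 62.31 cm.

13/10 = 1.3 sts per cm.
XS: 63 / 1.3 = 48.462 → 48.46 cm.
M: 71 / 1.3 = 54.615 → 54.62 cm.
3XL: 81 / 1.3 = 62.308 → 62.31 cm.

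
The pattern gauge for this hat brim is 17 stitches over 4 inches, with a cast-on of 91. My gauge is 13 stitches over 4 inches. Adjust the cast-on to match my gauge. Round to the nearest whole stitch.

CO 70 sts.

Scale factor = 13 / 17 = 0.765.
91 × 13 / 17 = 69.59 sts.
→ 70 sts.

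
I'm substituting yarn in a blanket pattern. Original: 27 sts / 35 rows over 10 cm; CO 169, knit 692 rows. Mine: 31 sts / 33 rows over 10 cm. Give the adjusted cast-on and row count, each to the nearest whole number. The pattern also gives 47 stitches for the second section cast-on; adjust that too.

Stitches: 169 × 31/27 = 194.04 → 194.
Rows: 692 × 33/35 = 652.46 → 652.
second section cast-on: 47 × 31/27 = 53.96 → 54.

Cast on 194 stitches; work 652 rows; second section cast-on 54 stitches.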